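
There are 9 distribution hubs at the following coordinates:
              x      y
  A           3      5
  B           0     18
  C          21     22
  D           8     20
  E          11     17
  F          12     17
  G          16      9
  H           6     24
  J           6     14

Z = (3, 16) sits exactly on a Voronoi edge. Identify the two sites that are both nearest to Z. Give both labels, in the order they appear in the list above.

B and J

Squared distances from Z to each site:
|ZA|² = 0 + 121 = 121
|ZB|² = 9 + 4 = 13
|ZC|² = 324 + 36 = 360
|ZD|² = 25 + 16 = 41
|ZE|² = 64 + 1 = 65
|ZF|² = 81 + 1 = 82
|ZG|² = 169 + 49 = 218
|ZH|² = 9 + 64 = 73
|ZJ|² = 9 + 4 = 13
Z is equidistant from B and J (both at squared distance 13), and every other site is strictly farther — so Z lies on the B–J Voronoi edge.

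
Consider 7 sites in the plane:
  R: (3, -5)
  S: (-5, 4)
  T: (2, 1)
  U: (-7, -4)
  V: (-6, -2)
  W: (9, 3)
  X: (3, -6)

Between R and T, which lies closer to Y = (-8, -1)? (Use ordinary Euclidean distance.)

Compare squared distances:
|YR|² = (-8−3)² + (-1−(-5))² = 121 + 16 = 137
|YT|² = (-8−2)² + (-1−1)² = 100 + 4 = 104
137 > 104, so T is closer.

T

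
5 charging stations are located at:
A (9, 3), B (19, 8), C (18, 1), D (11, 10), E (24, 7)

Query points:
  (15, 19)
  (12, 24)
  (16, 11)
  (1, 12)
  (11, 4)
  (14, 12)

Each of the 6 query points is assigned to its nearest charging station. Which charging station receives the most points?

D

(15, 19) — d² to each: A:292, B:137, C:333, D:97, E:225 → nearest is D
(12, 24) — d² to each: A:450, B:305, C:565, D:197, E:433 → nearest is D
(16, 11) — d² to each: A:113, B:18, C:104, D:26, E:80 → nearest is B
(1, 12) — d² to each: A:145, B:340, C:410, D:104, E:554 → nearest is D
(11, 4) — d² to each: A:5, B:80, C:58, D:36, E:178 → nearest is A
(14, 12) — d² to each: A:106, B:41, C:137, D:13, E:125 → nearest is D
Tally — A:1, B:1, D:4. D captures the most (4).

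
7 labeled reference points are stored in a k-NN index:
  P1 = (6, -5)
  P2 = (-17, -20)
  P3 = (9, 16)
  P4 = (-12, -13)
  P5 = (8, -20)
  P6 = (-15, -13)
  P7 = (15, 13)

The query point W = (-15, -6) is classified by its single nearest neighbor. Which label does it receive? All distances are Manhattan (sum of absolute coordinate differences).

P6

d(W,P1) = |-15−6| + |-6−(-5)| = 21 + 1 = 22
d(W,P2) = |-15−(-17)| + |-6−(-20)| = 2 + 14 = 16
d(W,P3) = |-15−9| + |-6−16| = 24 + 22 = 46
d(W,P4) = |-15−(-12)| + |-6−(-13)| = 3 + 7 = 10
d(W,P5) = |-15−8| + |-6−(-20)| = 23 + 14 = 37
d(W,P6) = |-15−(-15)| + |-6−(-13)| = 0 + 7 = 7
d(W,P7) = |-15−15| + |-6−13| = 30 + 19 = 49
The smallest is to P6, so W lies in the Voronoi region of P6.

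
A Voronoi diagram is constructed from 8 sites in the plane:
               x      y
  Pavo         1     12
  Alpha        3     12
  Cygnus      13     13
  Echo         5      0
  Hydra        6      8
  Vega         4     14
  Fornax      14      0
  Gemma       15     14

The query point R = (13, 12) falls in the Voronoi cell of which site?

Cygnus

Compare squared distances (the ordering matches that of the actual distances):
d²(R, Pavo) = (13−1)² + (12−12)² = 144 + 0 = 144
d²(R, Alpha) = (13−3)² + (12−12)² = 100 + 0 = 100
d²(R, Cygnus) = (13−13)² + (12−13)² = 0 + 1 = 1
d²(R, Echo) = (13−5)² + (12−0)² = 64 + 144 = 208
d²(R, Hydra) = (13−6)² + (12−8)² = 49 + 16 = 65
d²(R, Vega) = (13−4)² + (12−14)² = 81 + 4 = 85
d²(R, Fornax) = (13−14)² + (12−0)² = 1 + 144 = 145
d²(R, Gemma) = (13−15)² + (12−14)² = 4 + 4 = 8
Cygnus is nearest.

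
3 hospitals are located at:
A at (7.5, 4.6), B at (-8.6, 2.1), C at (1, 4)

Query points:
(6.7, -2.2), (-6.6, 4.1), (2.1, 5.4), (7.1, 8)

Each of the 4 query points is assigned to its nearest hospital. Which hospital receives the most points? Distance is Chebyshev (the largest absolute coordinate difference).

(6.7, -2.2) — d to each: A:6.8, B:15.3, C:6.2 → nearest is C
(-6.6, 4.1) — d to each: A:14.1, B:2, C:7.6 → nearest is B
(2.1, 5.4) — d to each: A:5.4, B:10.7, C:1.4 → nearest is C
(7.1, 8) — d to each: A:3.4, B:15.7, C:6.1 → nearest is A
Tally — A:1, B:1, C:2. C captures the most (2).

C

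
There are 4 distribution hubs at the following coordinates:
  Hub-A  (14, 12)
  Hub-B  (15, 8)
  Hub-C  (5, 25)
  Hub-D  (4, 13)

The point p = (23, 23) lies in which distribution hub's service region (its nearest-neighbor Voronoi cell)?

Hub-A

Since √ is increasing, it suffices to compare squared distances:
d²(p, Hub-A) = (23−14)² + (23−12)² = 81 + 121 = 202
d²(p, Hub-B) = (23−15)² + (23−8)² = 64 + 225 = 289
d²(p, Hub-C) = (23−5)² + (23−25)² = 324 + 4 = 328
d²(p, Hub-D) = (23−4)² + (23−13)² = 361 + 100 = 461
Minimum is at Hub-A.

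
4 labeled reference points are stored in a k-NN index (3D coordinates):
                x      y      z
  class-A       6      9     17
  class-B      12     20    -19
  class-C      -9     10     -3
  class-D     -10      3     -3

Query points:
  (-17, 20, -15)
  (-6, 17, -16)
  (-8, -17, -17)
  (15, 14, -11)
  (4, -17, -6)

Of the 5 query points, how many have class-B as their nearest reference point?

1

(-17, 20, -15) — d² to each: class-A:1674, class-B:857, class-C:308, class-D:482 → nearest is class-C
(-6, 17, -16) — d² to each: class-A:1297, class-B:342, class-C:227, class-D:381 → nearest is class-C
(-8, -17, -17) — d² to each: class-A:2028, class-B:1773, class-C:926, class-D:600 → nearest is class-D
(15, 14, -11) — d² to each: class-A:890, class-B:109, class-C:656, class-D:810 → nearest is class-B
(4, -17, -6) — d² to each: class-A:1209, class-B:1602, class-C:907, class-D:605 → nearest is class-D
1 of the 5 points has class-B as nearest.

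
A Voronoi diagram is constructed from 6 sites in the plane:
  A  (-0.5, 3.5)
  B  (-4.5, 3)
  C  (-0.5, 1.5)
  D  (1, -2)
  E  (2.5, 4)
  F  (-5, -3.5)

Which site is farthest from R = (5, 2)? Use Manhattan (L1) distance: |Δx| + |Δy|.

F

d(R,A) = |5−(-0.5)| + |2−3.5| = 5.5 + 1.5 = 7
d(R,B) = |5−(-4.5)| + |2−3| = 9.5 + 1 = 10.5
d(R,C) = |5−(-0.5)| + |2−1.5| = 5.5 + 0.5 = 6
d(R,D) = |5−1| + |2−(-2)| = 4 + 4 = 8
d(R,E) = |5−2.5| + |2−4| = 2.5 + 2 = 4.5
d(R,F) = |5−(-5)| + |2−(-3.5)| = 10 + 5.5 = 15.5
The largest is to F.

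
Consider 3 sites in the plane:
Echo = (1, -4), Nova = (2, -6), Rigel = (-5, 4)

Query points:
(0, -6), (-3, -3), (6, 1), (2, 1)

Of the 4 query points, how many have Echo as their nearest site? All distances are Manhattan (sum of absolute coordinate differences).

(0, -6) — d to each: Echo:3, Nova:2, Rigel:15 → nearest is Nova
(-3, -3) — d to each: Echo:5, Nova:8, Rigel:9 → nearest is Echo
(6, 1) — d to each: Echo:10, Nova:11, Rigel:14 → nearest is Echo
(2, 1) — d to each: Echo:6, Nova:7, Rigel:10 → nearest is Echo
3 of the 4 points have Echo as nearest.

3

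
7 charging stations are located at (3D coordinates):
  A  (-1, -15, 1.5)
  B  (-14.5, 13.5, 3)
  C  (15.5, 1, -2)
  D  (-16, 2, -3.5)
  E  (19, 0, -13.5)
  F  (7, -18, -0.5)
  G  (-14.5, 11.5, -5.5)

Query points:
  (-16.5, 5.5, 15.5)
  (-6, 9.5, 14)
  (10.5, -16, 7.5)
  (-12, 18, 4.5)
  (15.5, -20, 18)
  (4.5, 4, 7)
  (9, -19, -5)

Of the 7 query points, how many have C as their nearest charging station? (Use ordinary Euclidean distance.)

1

(-16.5, 5.5, 15.5) — d² to each: A:856.5, B:224.25, C:1350.5, D:373.5, E:2131.5, F:1360.5, G:481 → nearest is B
(-6, 9.5, 14) — d² to each: A:781.5, B:209.25, C:790.5, D:462.5, E:1471.5, F:1135.5, G:456.5 → nearest is B
(10.5, -16, 7.5) — d² to each: A:169.25, B:1515.5, C:404.25, D:1147.25, E:769.25, F:80.25, G:1550.25 → nearest is F
(-12, 18, 4.5) — d² to each: A:1219, B:28.75, C:1087.5, D:336, E:1609, F:1682, G:148.5 → nearest is B
(15.5, -20, 18) — d² to each: A:569.5, B:2247.25, C:841, D:1938.5, E:1404.5, F:418.5, G:2444.5 → nearest is F
(4.5, 4, 7) — d² to each: A:421.5, B:467.25, C:211, D:534.5, E:646.5, F:546.5, G:573.5 → nearest is C
(9, -19, -5) — d² to each: A:158.25, B:1672.5, C:451.25, D:1068.25, E:533.25, F:25.25, G:1482.75 → nearest is F
1 of the 7 points has C as nearest.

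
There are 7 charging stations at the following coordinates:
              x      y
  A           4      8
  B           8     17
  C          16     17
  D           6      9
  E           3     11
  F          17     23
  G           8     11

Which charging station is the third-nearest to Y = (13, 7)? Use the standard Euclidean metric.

A

Since √ is increasing, it suffices to compare squared distances:
|YA|² = (13−4)² + (7−8)² = 81 + 1 = 82
|YB|² = (13−8)² + (7−17)² = 25 + 100 = 125
|YC|² = (13−16)² + (7−17)² = 9 + 100 = 109
|YD|² = (13−6)² + (7−9)² = 49 + 4 = 53
|YE|² = (13−3)² + (7−11)² = 100 + 16 = 116
|YF|² = (13−17)² + (7−23)² = 16 + 256 = 272
|YG|² = (13−8)² + (7−11)² = 25 + 16 = 41
Sorted ascending: G, D, A, C, … — the third-nearest is A.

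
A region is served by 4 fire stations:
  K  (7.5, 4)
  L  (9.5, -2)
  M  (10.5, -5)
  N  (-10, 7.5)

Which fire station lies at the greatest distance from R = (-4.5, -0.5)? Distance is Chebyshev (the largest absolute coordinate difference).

d(R,K) = max(12, 4.5) = 12
d(R,L) = max(14, 1.5) = 14
d(R,M) = max(15, 4.5) = 15
d(R,N) = max(5.5, 8) = 8
The largest is to M.

M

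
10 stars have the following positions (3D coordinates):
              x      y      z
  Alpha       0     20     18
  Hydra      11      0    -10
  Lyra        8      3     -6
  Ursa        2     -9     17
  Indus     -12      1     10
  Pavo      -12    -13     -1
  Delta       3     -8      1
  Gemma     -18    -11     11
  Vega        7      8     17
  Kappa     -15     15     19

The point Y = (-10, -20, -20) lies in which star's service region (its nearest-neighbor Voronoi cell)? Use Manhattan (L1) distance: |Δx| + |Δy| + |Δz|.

Pavo

d(Y, Alpha) = |-10−0| + |-20−20| + |-20−18| = 10 + 40 + 38 = 88
d(Y, Hydra) = |-10−11| + |-20−0| + |-20−(-10)| = 21 + 20 + 10 = 51
d(Y, Lyra) = |-10−8| + |-20−3| + |-20−(-6)| = 18 + 23 + 14 = 55
d(Y, Ursa) = |-10−2| + |-20−(-9)| + |-20−17| = 12 + 11 + 37 = 60
d(Y, Indus) = |-10−(-12)| + |-20−1| + |-20−10| = 2 + 21 + 30 = 53
d(Y, Pavo) = |-10−(-12)| + |-20−(-13)| + |-20−(-1)| = 2 + 7 + 19 = 28
d(Y, Delta) = |-10−3| + |-20−(-8)| + |-20−1| = 13 + 12 + 21 = 46
d(Y, Gemma) = |-10−(-18)| + |-20−(-11)| + |-20−11| = 8 + 9 + 31 = 48
d(Y, Vega) = |-10−7| + |-20−8| + |-20−17| = 17 + 28 + 37 = 82
d(Y, Kappa) = |-10−(-15)| + |-20−15| + |-20−19| = 5 + 35 + 39 = 79
The smallest is to Pavo, so Y lies in the Voronoi region of Pavo.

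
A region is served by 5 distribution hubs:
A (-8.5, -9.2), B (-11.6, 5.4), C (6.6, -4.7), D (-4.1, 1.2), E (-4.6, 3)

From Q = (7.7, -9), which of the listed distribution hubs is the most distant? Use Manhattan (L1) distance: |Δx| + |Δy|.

d(Q,A) = 16.2 + 0.2 = 16.4
d(Q,B) = 19.3 + 14.4 = 33.7
d(Q,C) = 1.1 + 4.3 = 5.4
d(Q,D) = 11.8 + 10.2 = 22
d(Q,E) = 12.3 + 12 = 24.3
The largest is to B.

B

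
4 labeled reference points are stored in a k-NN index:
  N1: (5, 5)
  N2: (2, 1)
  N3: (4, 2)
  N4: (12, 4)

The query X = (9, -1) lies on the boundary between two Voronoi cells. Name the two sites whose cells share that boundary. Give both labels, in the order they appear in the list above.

N3 and N4

Squared distances from X to each site:
|XN1|² = (9−5)² + (-1−5)² = 16 + 36 = 52
|XN2|² = (9−2)² + (-1−1)² = 49 + 4 = 53
|XN3|² = (9−4)² + (-1−2)² = 25 + 9 = 34
|XN4|² = (9−12)² + (-1−4)² = 9 + 25 = 34
X is equidistant from N3 and N4 (both at squared distance 34), and every other site is strictly farther — so X lies on the N3–N4 Voronoi edge.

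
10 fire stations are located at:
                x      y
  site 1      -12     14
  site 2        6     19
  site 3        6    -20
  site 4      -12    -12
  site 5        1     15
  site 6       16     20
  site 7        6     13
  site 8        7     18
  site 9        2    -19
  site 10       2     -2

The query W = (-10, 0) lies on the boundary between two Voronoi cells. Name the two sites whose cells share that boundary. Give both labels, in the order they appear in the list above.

site 4 and site 10

Squared distances from W to each site:
d²(W, site 1) = 4 + 196 = 200
d²(W, site 2) = 256 + 361 = 617
d²(W, site 3) = 256 + 400 = 656
d²(W, site 4) = 4 + 144 = 148
d²(W, site 5) = 121 + 225 = 346
d²(W, site 6) = 676 + 400 = 1076
d²(W, site 7) = 256 + 169 = 425
d²(W, site 8) = 289 + 324 = 613
d²(W, site 9) = 144 + 361 = 505
d²(W, site 10) = 144 + 4 = 148
W is equidistant from site 4 and site 10 (both at squared distance 148), and every other site is strictly farther — so W lies on the site 4–site 10 Voronoi edge.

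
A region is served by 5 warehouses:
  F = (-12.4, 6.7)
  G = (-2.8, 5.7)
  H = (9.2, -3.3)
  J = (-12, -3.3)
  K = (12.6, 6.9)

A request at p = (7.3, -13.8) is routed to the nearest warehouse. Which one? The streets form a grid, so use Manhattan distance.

H

d(p,F) = |7.3−(-12.4)| + |-13.8−6.7| = 19.7 + 20.5 = 40.2
d(p,G) = |7.3−(-2.8)| + |-13.8−5.7| = 10.1 + 19.5 = 29.6
d(p,H) = |7.3−9.2| + |-13.8−(-3.3)| = 1.9 + 10.5 = 12.4
d(p,J) = |7.3−(-12)| + |-13.8−(-3.3)| = 19.3 + 10.5 = 29.8
d(p,K) = |7.3−12.6| + |-13.8−6.9| = 5.3 + 20.7 = 26
The smallest is to H, so p lies in the Voronoi region of H.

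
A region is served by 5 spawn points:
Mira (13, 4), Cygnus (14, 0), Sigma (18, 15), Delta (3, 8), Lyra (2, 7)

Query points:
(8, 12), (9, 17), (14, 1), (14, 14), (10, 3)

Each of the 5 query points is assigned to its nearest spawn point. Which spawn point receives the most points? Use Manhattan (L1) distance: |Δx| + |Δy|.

Sigma

(8, 12) — d to each: Mira:13, Cygnus:18, Sigma:13, Delta:9, Lyra:11 → nearest is Delta
(9, 17) — d to each: Mira:17, Cygnus:22, Sigma:11, Delta:15, Lyra:17 → nearest is Sigma
(14, 1) — d to each: Mira:4, Cygnus:1, Sigma:18, Delta:18, Lyra:18 → nearest is Cygnus
(14, 14) — d to each: Mira:11, Cygnus:14, Sigma:5, Delta:17, Lyra:19 → nearest is Sigma
(10, 3) — d to each: Mira:4, Cygnus:7, Sigma:20, Delta:12, Lyra:12 → nearest is Mira
Tally — Mira:1, Cygnus:1, Sigma:2, Delta:1. Sigma captures the most (2).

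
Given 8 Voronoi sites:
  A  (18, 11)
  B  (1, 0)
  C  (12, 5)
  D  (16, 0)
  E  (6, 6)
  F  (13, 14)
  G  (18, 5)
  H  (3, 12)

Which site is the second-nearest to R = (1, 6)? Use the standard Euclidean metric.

B

Squared Euclidean distances:
|RA|² = (1−18)² + (6−11)² = 289 + 25 = 314
|RB|² = (1−1)² + (6−0)² = 0 + 36 = 36
|RC|² = (1−12)² + (6−5)² = 121 + 1 = 122
|RD|² = (1−16)² + (6−0)² = 225 + 36 = 261
|RE|² = (1−6)² + (6−6)² = 25 + 0 = 25
|RF|² = (1−13)² + (6−14)² = 144 + 64 = 208
|RG|² = (1−18)² + (6−5)² = 289 + 1 = 290
|RH|² = (1−3)² + (6−12)² = 4 + 36 = 40
Sorted ascending: E, B, H, … — the second-nearest is B.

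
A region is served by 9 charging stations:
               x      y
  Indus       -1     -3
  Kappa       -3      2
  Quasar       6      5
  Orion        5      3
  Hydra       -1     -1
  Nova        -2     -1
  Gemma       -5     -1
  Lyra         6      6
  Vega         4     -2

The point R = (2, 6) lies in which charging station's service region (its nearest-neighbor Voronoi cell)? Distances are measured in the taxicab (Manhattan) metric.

Lyra

d(R, Indus) = |2−(-1)| + |6−(-3)| = 3 + 9 = 12
d(R, Kappa) = |2−(-3)| + |6−2| = 5 + 4 = 9
d(R, Quasar) = |2−6| + |6−5| = 4 + 1 = 5
d(R, Orion) = |2−5| + |6−3| = 3 + 3 = 6
d(R, Hydra) = |2−(-1)| + |6−(-1)| = 3 + 7 = 10
d(R, Nova) = |2−(-2)| + |6−(-1)| = 4 + 7 = 11
d(R, Gemma) = |2−(-5)| + |6−(-1)| = 7 + 7 = 14
d(R, Lyra) = |2−6| + |6−6| = 4 + 0 = 4
d(R, Vega) = |2−4| + |6−(-2)| = 2 + 8 = 10
The smallest is to Lyra, so R lies in the Voronoi region of Lyra.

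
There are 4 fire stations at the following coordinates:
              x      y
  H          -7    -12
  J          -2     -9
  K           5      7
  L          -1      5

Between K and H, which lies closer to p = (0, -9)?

H

Compare squared distances:
|pK|² = (0−5)² + (-9−7)² = 25 + 256 = 281
|pH|² = (0−(-7))² + (-9−(-12))² = 49 + 9 = 58
281 > 58, so H is closer.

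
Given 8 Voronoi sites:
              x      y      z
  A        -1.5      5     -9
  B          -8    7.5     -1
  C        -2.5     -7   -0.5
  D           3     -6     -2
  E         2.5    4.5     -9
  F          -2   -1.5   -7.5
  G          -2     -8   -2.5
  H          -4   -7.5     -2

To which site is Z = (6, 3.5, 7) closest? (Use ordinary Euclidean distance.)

Squared Euclidean distances:
|ZA|² = 56.25 + 2.25 + 256 = 314.5
|ZB|² = 196 + 16 + 64 = 276
|ZC|² = 72.25 + 110.25 + 56.25 = 238.75
|ZD|² = 9 + 90.25 + 81 = 180.25
|ZE|² = 12.25 + 1 + 256 = 269.25
|ZF|² = 64 + 25 + 210.25 = 299.25
|ZG|² = 64 + 132.25 + 90.25 = 286.5
|ZH|² = 100 + 121 + 81 = 302
D is nearest.

D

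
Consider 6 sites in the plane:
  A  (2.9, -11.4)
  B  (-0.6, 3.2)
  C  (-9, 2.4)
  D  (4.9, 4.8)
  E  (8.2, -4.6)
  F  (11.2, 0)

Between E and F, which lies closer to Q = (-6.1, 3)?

E

Compare squared distances:
|QE|² = (-6.1−8.2)² + (3−(-4.6))² = 204.49 + 57.76 = 262.25
|QF|² = (-6.1−11.2)² + (3−0)² = 299.29 + 9 = 308.29
262.25 < 308.29, so E is closer.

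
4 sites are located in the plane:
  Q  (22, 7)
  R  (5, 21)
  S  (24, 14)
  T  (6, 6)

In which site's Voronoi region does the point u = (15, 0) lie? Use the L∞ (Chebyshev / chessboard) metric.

Q

d(u,Q) = max(7, 7) = 7
d(u,R) = max(10, 21) = 21
d(u,S) = max(9, 14) = 14
d(u,T) = max(9, 6) = 9
Minimum is at Q.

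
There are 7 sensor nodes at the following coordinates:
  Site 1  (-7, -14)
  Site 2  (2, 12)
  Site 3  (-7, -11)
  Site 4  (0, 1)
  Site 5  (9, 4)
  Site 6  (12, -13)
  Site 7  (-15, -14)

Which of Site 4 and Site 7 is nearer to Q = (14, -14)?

Site 4

Compare squared distances:
d²(Q, Site 4) = (14−0)² + (-14−1)² = 196 + 225 = 421
d²(Q, Site 7) = (14−(-15))² + (-14−(-14))² = 841 + 0 = 841
421 < 841, so Site 4 is closer.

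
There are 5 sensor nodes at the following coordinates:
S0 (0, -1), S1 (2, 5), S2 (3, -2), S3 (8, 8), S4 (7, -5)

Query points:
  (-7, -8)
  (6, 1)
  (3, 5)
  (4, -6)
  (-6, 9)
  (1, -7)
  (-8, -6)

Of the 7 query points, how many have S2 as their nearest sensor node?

2

(-7, -8) — d² to each: S0:98, S1:250, S2:136, S3:481, S4:205 → nearest is S0
(6, 1) — d² to each: S0:40, S1:32, S2:18, S3:53, S4:37 → nearest is S2
(3, 5) — d² to each: S0:45, S1:1, S2:49, S3:34, S4:116 → nearest is S1
(4, -6) — d² to each: S0:41, S1:125, S2:17, S3:212, S4:10 → nearest is S4
(-6, 9) — d² to each: S0:136, S1:80, S2:202, S3:197, S4:365 → nearest is S1
(1, -7) — d² to each: S0:37, S1:145, S2:29, S3:274, S4:40 → nearest is S2
(-8, -6) — d² to each: S0:89, S1:221, S2:137, S3:452, S4:226 → nearest is S0
2 of the 7 points have S2 as nearest.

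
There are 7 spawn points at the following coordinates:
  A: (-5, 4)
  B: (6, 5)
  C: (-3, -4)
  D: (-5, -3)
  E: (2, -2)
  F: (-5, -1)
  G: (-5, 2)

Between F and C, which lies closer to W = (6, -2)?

C

Compare squared distances:
|WF|² = (6−(-5))² + (-2−(-1))² = 121 + 1 = 122
|WC|² = (6−(-3))² + (-2−(-4))² = 81 + 4 = 85
122 > 85, so C is closer.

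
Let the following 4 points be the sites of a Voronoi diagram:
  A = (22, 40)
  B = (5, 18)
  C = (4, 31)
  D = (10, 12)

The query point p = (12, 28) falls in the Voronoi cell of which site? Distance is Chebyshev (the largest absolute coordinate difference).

C

d(p,A) = max(10, 12) = 12
d(p,B) = max(7, 10) = 10
d(p,C) = max(8, 3) = 8
d(p,D) = max(2, 16) = 16
C is nearest.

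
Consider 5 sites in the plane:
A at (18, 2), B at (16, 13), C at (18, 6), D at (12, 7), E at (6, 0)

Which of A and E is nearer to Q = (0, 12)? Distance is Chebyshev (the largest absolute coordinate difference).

d(Q,A) = max(18, 10) = 18
d(Q,E) = max(6, 12) = 12
18 > 12, so E is closer.

E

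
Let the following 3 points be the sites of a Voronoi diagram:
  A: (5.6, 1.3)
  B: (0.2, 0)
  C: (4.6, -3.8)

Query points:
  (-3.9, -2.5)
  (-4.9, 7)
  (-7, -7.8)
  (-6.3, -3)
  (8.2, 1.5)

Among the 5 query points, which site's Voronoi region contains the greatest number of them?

B

(-3.9, -2.5) — d² to each: A:104.69, B:23.06, C:73.94 → nearest is B
(-4.9, 7) — d² to each: A:142.74, B:75.01, C:206.89 → nearest is B
(-7, -7.8) — d² to each: A:241.57, B:112.68, C:150.56 → nearest is B
(-6.3, -3) — d² to each: A:160.1, B:51.25, C:119.45 → nearest is B
(8.2, 1.5) — d² to each: A:6.8, B:66.25, C:41.05 → nearest is A
Tally — A:1, B:4. B captures the most (4).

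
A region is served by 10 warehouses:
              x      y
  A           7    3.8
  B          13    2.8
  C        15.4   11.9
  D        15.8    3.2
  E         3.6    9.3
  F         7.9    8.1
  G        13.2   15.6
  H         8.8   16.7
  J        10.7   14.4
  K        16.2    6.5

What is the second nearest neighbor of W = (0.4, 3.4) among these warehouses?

Compare squared distances (the ordering matches that of the actual distances):
|WA|² = 43.56 + 0.16 = 43.72
|WB|² = 158.76 + 0.36 = 159.12
|WC|² = 225 + 72.25 = 297.25
|WD|² = 237.16 + 0.04 = 237.2
|WE|² = 10.24 + 34.81 = 45.05
|WF|² = 56.25 + 22.09 = 78.34
|WG|² = 163.84 + 148.84 = 312.68
|WH|² = 70.56 + 176.89 = 247.45
|WJ|² = 106.09 + 121 = 227.09
|WK|² = 249.64 + 9.61 = 259.25
Sorted ascending: A, E, F, … — the second-nearest is E.

E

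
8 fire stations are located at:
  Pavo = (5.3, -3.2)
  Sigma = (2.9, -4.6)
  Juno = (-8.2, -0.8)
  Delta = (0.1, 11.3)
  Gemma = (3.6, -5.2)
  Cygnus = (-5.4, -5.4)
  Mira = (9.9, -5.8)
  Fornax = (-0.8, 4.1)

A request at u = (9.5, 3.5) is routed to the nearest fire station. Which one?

Pavo

Squared Euclidean distances:
d²(u, Pavo) = 17.64 + 44.89 = 62.53
d²(u, Sigma) = 43.56 + 65.61 = 109.17
d²(u, Juno) = 313.29 + 18.49 = 331.78
d²(u, Delta) = 88.36 + 60.84 = 149.2
d²(u, Gemma) = 34.81 + 75.69 = 110.5
d²(u, Cygnus) = 222.01 + 79.21 = 301.22
d²(u, Mira) = 0.16 + 86.49 = 86.65
d²(u, Fornax) = 106.09 + 0.36 = 106.45
The smallest is to Pavo, so u lies in the Voronoi region of Pavo.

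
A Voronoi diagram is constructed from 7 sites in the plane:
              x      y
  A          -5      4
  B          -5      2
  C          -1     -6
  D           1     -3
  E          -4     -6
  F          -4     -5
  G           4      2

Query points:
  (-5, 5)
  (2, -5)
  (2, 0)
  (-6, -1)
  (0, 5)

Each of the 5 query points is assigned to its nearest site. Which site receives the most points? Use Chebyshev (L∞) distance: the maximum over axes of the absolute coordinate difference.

G

(-5, 5) — d to each: A:1, B:3, C:11, D:8, E:11, F:10, G:9 → nearest is A
(2, -5) — d to each: A:9, B:7, C:3, D:2, E:6, F:6, G:7 → nearest is D
(2, 0) — d to each: A:7, B:7, C:6, D:3, E:6, F:6, G:2 → nearest is G
(-6, -1) — d to each: A:5, B:3, C:5, D:7, E:5, F:4, G:10 → nearest is B
(0, 5) — d to each: A:5, B:5, C:11, D:8, E:11, F:10, G:4 → nearest is G
Tally — A:1, B:1, D:1, G:2. G captures the most (2).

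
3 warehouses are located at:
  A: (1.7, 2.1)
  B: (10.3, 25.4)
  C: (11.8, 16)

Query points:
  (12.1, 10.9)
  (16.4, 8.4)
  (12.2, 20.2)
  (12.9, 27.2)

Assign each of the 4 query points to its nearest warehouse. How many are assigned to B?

1

(12.1, 10.9) — d² to each: A:185.6, B:213.49, C:26.1 → nearest is C
(16.4, 8.4) — d² to each: A:255.78, B:326.21, C:78.92 → nearest is C
(12.2, 20.2) — d² to each: A:437.86, B:30.65, C:17.8 → nearest is C
(12.9, 27.2) — d² to each: A:755.45, B:10, C:126.65 → nearest is B
1 of the 4 points has B as nearest.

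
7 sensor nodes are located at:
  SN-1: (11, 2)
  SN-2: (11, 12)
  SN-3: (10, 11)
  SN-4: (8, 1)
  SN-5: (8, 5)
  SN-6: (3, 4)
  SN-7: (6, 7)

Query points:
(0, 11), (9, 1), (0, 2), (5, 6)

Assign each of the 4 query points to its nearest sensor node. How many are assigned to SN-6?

(0, 11) — d² to each: SN-1:202, SN-2:122, SN-3:100, SN-4:164, SN-5:100, SN-6:58, SN-7:52 → nearest is SN-7
(9, 1) — d² to each: SN-1:5, SN-2:125, SN-3:101, SN-4:1, SN-5:17, SN-6:45, SN-7:45 → nearest is SN-4
(0, 2) — d² to each: SN-1:121, SN-2:221, SN-3:181, SN-4:65, SN-5:73, SN-6:13, SN-7:61 → nearest is SN-6
(5, 6) — d² to each: SN-1:52, SN-2:72, SN-3:50, SN-4:34, SN-5:10, SN-6:8, SN-7:2 → nearest is SN-7
1 of the 4 points has SN-6 as nearest.

1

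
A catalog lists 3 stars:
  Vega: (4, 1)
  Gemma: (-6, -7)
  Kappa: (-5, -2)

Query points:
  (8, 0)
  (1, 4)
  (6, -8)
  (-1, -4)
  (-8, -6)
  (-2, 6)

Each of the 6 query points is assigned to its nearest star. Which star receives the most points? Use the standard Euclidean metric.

Vega

(8, 0) — d² to each: Vega:17, Gemma:245, Kappa:173 → nearest is Vega
(1, 4) — d² to each: Vega:18, Gemma:170, Kappa:72 → nearest is Vega
(6, -8) — d² to each: Vega:85, Gemma:145, Kappa:157 → nearest is Vega
(-1, -4) — d² to each: Vega:50, Gemma:34, Kappa:20 → nearest is Kappa
(-8, -6) — d² to each: Vega:193, Gemma:5, Kappa:25 → nearest is Gemma
(-2, 6) — d² to each: Vega:61, Gemma:185, Kappa:73 → nearest is Vega
Tally — Vega:4, Gemma:1, Kappa:1. Vega captures the most (4).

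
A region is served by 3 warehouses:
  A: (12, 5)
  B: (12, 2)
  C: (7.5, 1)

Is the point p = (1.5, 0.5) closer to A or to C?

C

Compare squared distances:
|pA|² = (1.5−12)² + (0.5−5)² = 110.25 + 20.25 = 130.5
|pC|² = (1.5−7.5)² + (0.5−1)² = 36 + 0.25 = 36.25
130.5 > 36.25, so C is closer.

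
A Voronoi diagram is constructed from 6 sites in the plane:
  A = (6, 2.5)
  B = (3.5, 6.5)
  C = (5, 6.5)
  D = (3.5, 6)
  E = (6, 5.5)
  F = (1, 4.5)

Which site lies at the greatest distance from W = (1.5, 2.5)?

E

Compare squared distances (the ordering matches that of the actual distances):
|WA|² = 20.25 + 0 = 20.25
|WB|² = 4 + 16 = 20
|WC|² = 12.25 + 16 = 28.25
|WD|² = 4 + 12.25 = 16.25
|WE|² = 20.25 + 9 = 29.25
|WF|² = 0.25 + 4 = 4.25
The largest is to E.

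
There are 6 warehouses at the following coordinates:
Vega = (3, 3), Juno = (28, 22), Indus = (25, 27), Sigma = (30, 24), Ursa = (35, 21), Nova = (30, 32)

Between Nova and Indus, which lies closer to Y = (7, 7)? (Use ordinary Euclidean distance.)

Compare squared distances:
d²(Y, Nova) = (7−30)² + (7−32)² = 529 + 625 = 1154
d²(Y, Indus) = (7−25)² + (7−27)² = 324 + 400 = 724
1154 > 724, so Indus is closer.

Indus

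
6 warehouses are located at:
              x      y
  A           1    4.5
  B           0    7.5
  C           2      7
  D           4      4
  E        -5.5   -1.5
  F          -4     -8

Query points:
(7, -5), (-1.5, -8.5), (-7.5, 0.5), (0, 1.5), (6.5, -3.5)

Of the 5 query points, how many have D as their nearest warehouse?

2

(7, -5) — d² to each: A:126.25, B:205.25, C:169, D:90, E:168.5, F:130 → nearest is D
(-1.5, -8.5) — d² to each: A:175.25, B:258.25, C:252.5, D:186.5, E:65, F:6.5 → nearest is F
(-7.5, 0.5) — d² to each: A:88.25, B:105.25, C:132.5, D:144.5, E:8, F:84.5 → nearest is E
(0, 1.5) — d² to each: A:10, B:36, C:34.25, D:22.25, E:39.25, F:106.25 → nearest is A
(6.5, -3.5) — d² to each: A:94.25, B:163.25, C:130.5, D:62.5, E:148, F:130.5 → nearest is D
2 of the 5 points have D as nearest.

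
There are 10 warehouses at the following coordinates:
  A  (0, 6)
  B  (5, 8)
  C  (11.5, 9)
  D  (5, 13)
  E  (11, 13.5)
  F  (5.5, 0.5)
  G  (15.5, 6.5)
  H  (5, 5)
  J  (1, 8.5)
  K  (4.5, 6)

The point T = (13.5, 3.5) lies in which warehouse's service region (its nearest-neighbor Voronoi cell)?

Compare squared distances (the ordering matches that of the actual distances):
|TA|² = (13.5−0)² + (3.5−6)² = 182.25 + 6.25 = 188.5
|TB|² = (13.5−5)² + (3.5−8)² = 72.25 + 20.25 = 92.5
|TC|² = (13.5−11.5)² + (3.5−9)² = 4 + 30.25 = 34.25
|TD|² = (13.5−5)² + (3.5−13)² = 72.25 + 90.25 = 162.5
|TE|² = (13.5−11)² + (3.5−13.5)² = 6.25 + 100 = 106.25
|TF|² = (13.5−5.5)² + (3.5−0.5)² = 64 + 9 = 73
|TG|² = (13.5−15.5)² + (3.5−6.5)² = 4 + 9 = 13
|TH|² = (13.5−5)² + (3.5−5)² = 72.25 + 2.25 = 74.5
|TJ|² = (13.5−1)² + (3.5−8.5)² = 156.25 + 25 = 181.25
|TK|² = (13.5−4.5)² + (3.5−6)² = 81 + 6.25 = 87.25
G is nearest.

G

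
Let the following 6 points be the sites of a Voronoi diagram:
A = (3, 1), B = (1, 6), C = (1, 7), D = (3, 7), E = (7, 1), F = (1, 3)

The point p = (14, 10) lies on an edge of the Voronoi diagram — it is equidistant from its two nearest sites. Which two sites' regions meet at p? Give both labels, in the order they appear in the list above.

Squared distances from p to each site:
|pA|² = 121 + 81 = 202
|pB|² = 169 + 16 = 185
|pC|² = 169 + 9 = 178
|pD|² = 121 + 9 = 130
|pE|² = 49 + 81 = 130
|pF|² = 169 + 49 = 218
p is equidistant from D and E (both at squared distance 130), and every other site is strictly farther — so p lies on the D–E Voronoi edge.

D and E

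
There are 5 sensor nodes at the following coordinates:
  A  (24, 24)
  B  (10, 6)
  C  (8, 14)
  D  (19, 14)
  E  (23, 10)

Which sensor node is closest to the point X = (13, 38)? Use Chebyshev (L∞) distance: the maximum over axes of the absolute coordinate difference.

d(X,A) = max(11, 14) = 14
d(X,B) = max(3, 32) = 32
d(X,C) = max(5, 24) = 24
d(X,D) = max(6, 24) = 24
d(X,E) = max(10, 28) = 28
Minimum is at A.

A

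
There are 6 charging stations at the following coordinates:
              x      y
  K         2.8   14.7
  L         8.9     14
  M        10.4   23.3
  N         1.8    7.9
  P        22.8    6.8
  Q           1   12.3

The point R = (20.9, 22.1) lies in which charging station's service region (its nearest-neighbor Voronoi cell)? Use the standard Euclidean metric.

Compare squared distances (the ordering matches that of the actual distances):
|RK|² = (20.9−2.8)² + (22.1−14.7)² = 327.61 + 54.76 = 382.37
|RL|² = (20.9−8.9)² + (22.1−14)² = 144 + 65.61 = 209.61
|RM|² = (20.9−10.4)² + (22.1−23.3)² = 110.25 + 1.44 = 111.69
|RN|² = (20.9−1.8)² + (22.1−7.9)² = 364.81 + 201.64 = 566.45
|RP|² = (20.9−22.8)² + (22.1−6.8)² = 3.61 + 234.09 = 237.7
|RQ|² = (20.9−1)² + (22.1−12.3)² = 396.01 + 96.04 = 492.05
The smallest is to M, so R lies in the Voronoi region of M.

M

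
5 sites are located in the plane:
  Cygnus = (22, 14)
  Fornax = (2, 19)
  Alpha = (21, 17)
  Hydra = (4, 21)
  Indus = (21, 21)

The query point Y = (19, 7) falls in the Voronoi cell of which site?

Cygnus

Compare squared distances (the ordering matches that of the actual distances):
d²(Y, Cygnus) = 9 + 49 = 58
d²(Y, Fornax) = 289 + 144 = 433
d²(Y, Alpha) = 4 + 100 = 104
d²(Y, Hydra) = 225 + 196 = 421
d²(Y, Indus) = 4 + 196 = 200
The smallest is to Cygnus, so Y lies in the Voronoi region of Cygnus.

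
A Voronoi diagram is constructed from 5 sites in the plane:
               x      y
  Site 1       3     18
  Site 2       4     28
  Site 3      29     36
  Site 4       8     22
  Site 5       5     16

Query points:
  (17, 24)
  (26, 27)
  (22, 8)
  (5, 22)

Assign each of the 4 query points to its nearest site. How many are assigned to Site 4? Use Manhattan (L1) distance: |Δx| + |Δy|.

(17, 24) — d to each: Site 1:20, Site 2:17, Site 3:24, Site 4:11, Site 5:20 → nearest is Site 4
(26, 27) — d to each: Site 1:32, Site 2:23, Site 3:12, Site 4:23, Site 5:32 → nearest is Site 3
(22, 8) — d to each: Site 1:29, Site 2:38, Site 3:35, Site 4:28, Site 5:25 → nearest is Site 5
(5, 22) — d to each: Site 1:6, Site 2:7, Site 3:38, Site 4:3, Site 5:6 → nearest is Site 4
2 of the 4 points have Site 4 as nearest.

2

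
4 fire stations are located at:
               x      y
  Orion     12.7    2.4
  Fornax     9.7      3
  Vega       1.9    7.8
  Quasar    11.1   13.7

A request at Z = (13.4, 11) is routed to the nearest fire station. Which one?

Quasar

Since √ is increasing, it suffices to compare squared distances:
d²(Z, Orion) = (13.4−12.7)² + (11−2.4)² = 0.49 + 73.96 = 74.45
d²(Z, Fornax) = (13.4−9.7)² + (11−3)² = 13.69 + 64 = 77.69
d²(Z, Vega) = (13.4−1.9)² + (11−7.8)² = 132.25 + 10.24 = 142.49
d²(Z, Quasar) = (13.4−11.1)² + (11−13.7)² = 5.29 + 7.29 = 12.58
Minimum is at Quasar.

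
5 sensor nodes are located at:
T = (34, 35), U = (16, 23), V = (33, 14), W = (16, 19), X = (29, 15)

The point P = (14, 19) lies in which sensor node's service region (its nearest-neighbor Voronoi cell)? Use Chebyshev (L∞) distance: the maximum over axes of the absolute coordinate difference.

d(P,T) = max(20, 16) = 20
d(P,U) = max(2, 4) = 4
d(P,V) = max(19, 5) = 19
d(P,W) = max(2, 0) = 2
d(P,X) = max(15, 4) = 15
W is nearest.

W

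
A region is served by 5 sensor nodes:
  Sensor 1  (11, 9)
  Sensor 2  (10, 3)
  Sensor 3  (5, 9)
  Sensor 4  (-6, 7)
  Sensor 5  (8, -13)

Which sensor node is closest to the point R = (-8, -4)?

Sensor 4

Compare squared distances (the ordering matches that of the actual distances):
d²(R, Sensor 1) = (-8−11)² + (-4−9)² = 361 + 169 = 530
d²(R, Sensor 2) = (-8−10)² + (-4−3)² = 324 + 49 = 373
d²(R, Sensor 3) = (-8−5)² + (-4−9)² = 169 + 169 = 338
d²(R, Sensor 4) = (-8−(-6))² + (-4−7)² = 4 + 121 = 125
d²(R, Sensor 5) = (-8−8)² + (-4−(-13))² = 256 + 81 = 337
The smallest is to Sensor 4, so R lies in the Voronoi region of Sensor 4.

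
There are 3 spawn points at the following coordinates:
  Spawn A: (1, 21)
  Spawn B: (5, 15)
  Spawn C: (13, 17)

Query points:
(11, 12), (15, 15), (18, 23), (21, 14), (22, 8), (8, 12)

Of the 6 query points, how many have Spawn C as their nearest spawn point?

(11, 12) — d² to each: Spawn A:181, Spawn B:45, Spawn C:29 → nearest is Spawn C
(15, 15) — d² to each: Spawn A:232, Spawn B:100, Spawn C:8 → nearest is Spawn C
(18, 23) — d² to each: Spawn A:293, Spawn B:233, Spawn C:61 → nearest is Spawn C
(21, 14) — d² to each: Spawn A:449, Spawn B:257, Spawn C:73 → nearest is Spawn C
(22, 8) — d² to each: Spawn A:610, Spawn B:338, Spawn C:162 → nearest is Spawn C
(8, 12) — d² to each: Spawn A:130, Spawn B:18, Spawn C:50 → nearest is Spawn B
5 of the 6 points have Spawn C as nearest.

5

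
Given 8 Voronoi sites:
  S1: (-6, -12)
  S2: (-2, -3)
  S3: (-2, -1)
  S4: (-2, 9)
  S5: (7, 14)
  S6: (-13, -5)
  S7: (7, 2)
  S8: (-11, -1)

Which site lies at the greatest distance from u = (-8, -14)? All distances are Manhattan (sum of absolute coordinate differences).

d(u,S1) = 2 + 2 = 4
d(u,S2) = 6 + 11 = 17
d(u,S3) = 6 + 13 = 19
d(u,S4) = 6 + 23 = 29
d(u,S5) = 15 + 28 = 43
d(u,S6) = 5 + 9 = 14
d(u,S7) = 15 + 16 = 31
d(u,S8) = 3 + 13 = 16
The largest is to S5.

S5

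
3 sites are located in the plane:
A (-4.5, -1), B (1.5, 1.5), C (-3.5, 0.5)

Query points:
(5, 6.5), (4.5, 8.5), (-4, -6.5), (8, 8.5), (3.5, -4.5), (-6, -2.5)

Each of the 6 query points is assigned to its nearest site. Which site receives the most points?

B

(5, 6.5) — d² to each: A:146.5, B:37.25, C:108.25 → nearest is B
(4.5, 8.5) — d² to each: A:171.25, B:58, C:128 → nearest is B
(-4, -6.5) — d² to each: A:30.5, B:94.25, C:49.25 → nearest is A
(8, 8.5) — d² to each: A:246.5, B:91.25, C:196.25 → nearest is B
(3.5, -4.5) — d² to each: A:76.25, B:40, C:74 → nearest is B
(-6, -2.5) — d² to each: A:4.5, B:72.25, C:15.25 → nearest is A
Tally — A:2, B:4. B captures the most (4).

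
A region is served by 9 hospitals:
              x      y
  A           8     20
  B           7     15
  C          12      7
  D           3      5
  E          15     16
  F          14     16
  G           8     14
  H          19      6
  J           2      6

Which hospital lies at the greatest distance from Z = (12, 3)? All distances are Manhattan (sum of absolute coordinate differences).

A

d(Z,A) = 4 + 17 = 21
d(Z,B) = 5 + 12 = 17
d(Z,C) = 0 + 4 = 4
d(Z,D) = 9 + 2 = 11
d(Z,E) = 3 + 13 = 16
d(Z,F) = 2 + 13 = 15
d(Z,G) = 4 + 11 = 15
d(Z,H) = 7 + 3 = 10
d(Z,J) = 10 + 3 = 13
The largest is to A.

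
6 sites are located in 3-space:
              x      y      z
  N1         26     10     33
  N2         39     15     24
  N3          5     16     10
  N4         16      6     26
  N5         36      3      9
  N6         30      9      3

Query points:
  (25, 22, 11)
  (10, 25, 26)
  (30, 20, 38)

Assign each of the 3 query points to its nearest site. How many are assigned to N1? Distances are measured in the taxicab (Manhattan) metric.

(25, 22, 11) — d to each: N1:35, N2:34, N3:27, N4:40, N5:32, N6:26 → nearest is N6
(10, 25, 26) — d to each: N1:38, N2:41, N3:30, N4:25, N5:65, N6:59 → nearest is N4
(30, 20, 38) — d to each: N1:19, N2:28, N3:57, N4:40, N5:52, N6:46 → nearest is N1
1 of the 3 points has N1 as nearest.

1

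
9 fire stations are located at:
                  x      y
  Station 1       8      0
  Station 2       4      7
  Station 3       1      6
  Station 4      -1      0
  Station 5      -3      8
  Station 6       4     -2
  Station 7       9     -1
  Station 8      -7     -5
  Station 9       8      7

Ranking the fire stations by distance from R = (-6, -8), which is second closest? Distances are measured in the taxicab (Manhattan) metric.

d(R, Station 1) = |-6−8| + |-8−0| = 14 + 8 = 22
d(R, Station 2) = |-6−4| + |-8−7| = 10 + 15 = 25
d(R, Station 3) = |-6−1| + |-8−6| = 7 + 14 = 21
d(R, Station 4) = |-6−(-1)| + |-8−0| = 5 + 8 = 13
d(R, Station 5) = |-6−(-3)| + |-8−8| = 3 + 16 = 19
d(R, Station 6) = |-6−4| + |-8−(-2)| = 10 + 6 = 16
d(R, Station 7) = |-6−9| + |-8−(-1)| = 15 + 7 = 22
d(R, Station 8) = |-6−(-7)| + |-8−(-5)| = 1 + 3 = 4
d(R, Station 9) = |-6−8| + |-8−7| = 14 + 15 = 29
Sorted ascending: Station 8, Station 4, Station 6, … — the second-nearest is Station 4.

Station 4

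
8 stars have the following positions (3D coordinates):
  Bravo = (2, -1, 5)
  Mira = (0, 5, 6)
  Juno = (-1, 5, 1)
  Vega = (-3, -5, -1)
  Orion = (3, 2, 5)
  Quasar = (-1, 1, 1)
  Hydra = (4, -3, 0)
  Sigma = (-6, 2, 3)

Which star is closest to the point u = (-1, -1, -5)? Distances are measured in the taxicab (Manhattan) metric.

d(u, Bravo) = 3 + 0 + 10 = 13
d(u, Mira) = 1 + 6 + 11 = 18
d(u, Juno) = 0 + 6 + 6 = 12
d(u, Vega) = 2 + 4 + 4 = 10
d(u, Orion) = 4 + 3 + 10 = 17
d(u, Quasar) = 0 + 2 + 6 = 8
d(u, Hydra) = 5 + 2 + 5 = 12
d(u, Sigma) = 5 + 3 + 8 = 16
Quasar is nearest.

Quasar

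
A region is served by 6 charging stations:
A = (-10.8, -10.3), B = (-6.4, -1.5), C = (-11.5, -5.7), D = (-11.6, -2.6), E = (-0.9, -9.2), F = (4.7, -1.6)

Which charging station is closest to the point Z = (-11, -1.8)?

Since √ is increasing, it suffices to compare squared distances:
|ZA|² = (-11−(-10.8))² + (-1.8−(-10.3))² = 0.04 + 72.25 = 72.29
|ZB|² = (-11−(-6.4))² + (-1.8−(-1.5))² = 21.16 + 0.09 = 21.25
|ZC|² = (-11−(-11.5))² + (-1.8−(-5.7))² = 0.25 + 15.21 = 15.46
|ZD|² = (-11−(-11.6))² + (-1.8−(-2.6))² = 0.36 + 0.64 = 1
|ZE|² = (-11−(-0.9))² + (-1.8−(-9.2))² = 102.01 + 54.76 = 156.77
|ZF|² = (-11−4.7)² + (-1.8−(-1.6))² = 246.49 + 0.04 = 246.53
Minimum is at D.

D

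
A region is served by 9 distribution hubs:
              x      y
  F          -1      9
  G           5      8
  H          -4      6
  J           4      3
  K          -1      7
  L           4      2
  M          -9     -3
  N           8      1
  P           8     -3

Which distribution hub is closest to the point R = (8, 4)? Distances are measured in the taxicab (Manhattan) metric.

N

d(R,F) = 9 + 5 = 14
d(R,G) = 3 + 4 = 7
d(R,H) = 12 + 2 = 14
d(R,J) = 4 + 1 = 5
d(R,K) = 9 + 3 = 12
d(R,L) = 4 + 2 = 6
d(R,M) = 17 + 7 = 24
d(R,N) = 0 + 3 = 3
d(R,P) = 0 + 7 = 7
Minimum is at N.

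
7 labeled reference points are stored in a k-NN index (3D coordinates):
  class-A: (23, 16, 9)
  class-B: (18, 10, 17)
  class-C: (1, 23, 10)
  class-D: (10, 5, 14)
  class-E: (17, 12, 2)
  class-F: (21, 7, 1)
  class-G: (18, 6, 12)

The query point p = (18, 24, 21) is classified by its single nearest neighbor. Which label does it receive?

class-B

Since √ is increasing, it suffices to compare squared distances:
d²(p, class-A) = (18−23)² + (24−16)² + (21−9)² = 25 + 64 + 144 = 233
d²(p, class-B) = (18−18)² + (24−10)² + (21−17)² = 0 + 196 + 16 = 212
d²(p, class-C) = (18−1)² + (24−23)² + (21−10)² = 289 + 1 + 121 = 411
d²(p, class-D) = (18−10)² + (24−5)² + (21−14)² = 64 + 361 + 49 = 474
d²(p, class-E) = (18−17)² + (24−12)² + (21−2)² = 1 + 144 + 361 = 506
d²(p, class-F) = (18−21)² + (24−7)² + (21−1)² = 9 + 289 + 400 = 698
d²(p, class-G) = (18−18)² + (24−6)² + (21−12)² = 0 + 324 + 81 = 405
class-B is nearest.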